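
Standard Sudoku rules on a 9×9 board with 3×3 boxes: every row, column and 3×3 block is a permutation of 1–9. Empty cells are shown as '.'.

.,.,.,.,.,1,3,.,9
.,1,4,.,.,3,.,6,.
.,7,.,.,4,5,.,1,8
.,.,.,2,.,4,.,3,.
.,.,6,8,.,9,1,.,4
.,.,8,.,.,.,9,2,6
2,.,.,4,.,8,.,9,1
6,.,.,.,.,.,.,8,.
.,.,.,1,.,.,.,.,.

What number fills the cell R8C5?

R3C7 = 2 (sole candidate).
R6C6 = 7 (sole candidate).
R8C6 = 2 (sole candidate).
R9C6 = 6 (sole candidate).
R1C8 = 4 (hidden single in row 1).
R2C5 = 2 (hidden single in row 2).
R2C1 = 8 (hidden single in row 2).
R1C1 = 5 (sole candidate).
R1C3 = 2 (sole candidate).
R1C2 = 6 (sole candidate).
R1C4 = 7 (sole candidate).
R1C5 = 8 (sole candidate).
R2C4 = 9 (sole candidate).
R3C4 = 6 (sole candidate).
R4C5 = 6 (hidden single in row 4).
R4C7 = 8 (hidden single in row 4).
R5C2 = 2 (hidden single in row 5).
R7C7 = 6 (hidden single in row 7).
R8C3 = 1 (hidden single in row 8).
R4C1 = 1 (hidden single in row 4).
R6C5 = 1 (hidden single in row 6).
R9C9 = 2 (hidden single in row 9).
R9C2 = 8 (hidden single in row 9).
R8C9 = 3 (hidden single in column 9).
R8C4 = 5 (sole candidate).
R6C4 = 3 (sole candidate).
R5C5 = 5 (sole candidate).
R5C8 = 7 (sole candidate).
R6C1 = 4 (sole candidate).
R6C2 = 5 (sole candidate).
R7C2 = 3 (sole candidate).
R7C5 = 7 (sole candidate).
R8C5 = 9: row 8 has {1,2,3,5,6,8}; col 5 has {1,2,4,5,6,7,8}; box has {1,2,4,5,6,7,8} → only 9 remains.

9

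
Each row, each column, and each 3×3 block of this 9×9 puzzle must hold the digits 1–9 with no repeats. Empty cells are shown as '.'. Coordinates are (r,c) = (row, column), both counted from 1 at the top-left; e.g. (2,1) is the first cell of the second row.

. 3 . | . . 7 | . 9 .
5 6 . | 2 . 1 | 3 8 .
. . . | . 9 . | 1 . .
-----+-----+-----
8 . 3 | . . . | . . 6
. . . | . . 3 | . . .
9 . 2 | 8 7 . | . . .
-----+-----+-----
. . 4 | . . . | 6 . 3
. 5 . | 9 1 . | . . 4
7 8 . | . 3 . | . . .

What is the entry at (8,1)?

3

(2,5) = 4: row 2 has {1,2,3,5,6,8}; col 5 has {1,3,7,9}; box has {1,2,7,9} → only 4 remains.
(2,9) = 7: row 2 has {1,2,3,4,5,6,8}; col 9 has {3,4,6}; box has {1,3,8,9} → only 7 remains.
(8,3) = 6: row 8 has {1,4,5,9}; col 3 has {2,3,4}; box has {4,5,7,8} → only 6 remains.
(2,3) = 9: row 2 has {1,2,3,4,5,6,7,8}; col 3 has {2,3,4,6}; box has {3,5,6} → only 9 remains.
(9,3) = 1: row 9 has {3,7,8}; col 3 has {2,3,4,6,9}; box has {4,5,6,7,8} → only 1 remains.
(1,3) = 8: row 1 has {3,7,9}; col 3 has {1,2,3,4,6,9}; box has {3,5,6,9} → only 8 remains.
(3,3) = 7: row 3 has {1,9}; col 3 has {1,2,3,4,6,8,9}; box has {3,5,6,8,9} → only 7 remains.
(5,3) = 5: row 5 has {3}; col 3 has {1,2,3,4,6,7,8,9}; box has {2,3,8,9} → only 5 remains.
(7,1) = 2: row 7 has {3,4,6}; col 1 has {5,7,8,9}; box has {1,4,5,6,7,8} → only 2 remains.
(7,2) = 9: row 7 has {2,3,4,6}; col 2 has {3,5,6,8}; box has {1,2,4,5,6,7,8} → only 9 remains.
(8,1) = 3: row 8 has {1,4,5,6,9}; col 1 has {2,5,7,8,9}; box has {1,2,4,5,6,7,8,9} → only 3 remains.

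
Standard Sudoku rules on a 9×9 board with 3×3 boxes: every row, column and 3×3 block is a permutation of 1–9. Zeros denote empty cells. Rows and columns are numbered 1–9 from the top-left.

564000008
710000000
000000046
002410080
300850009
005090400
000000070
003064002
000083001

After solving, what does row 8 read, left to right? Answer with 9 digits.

193764852

r7c5 = 2: row 7 has {7}; col 5 has {1,5,6,8,9}; box has {3,4,6,8} → only 2 remains.
r2c5 = 4: in row 2, 4 can only go here (every other open cell in that row sees a 4).
r5c2 = 4: in row 5, 4 can only go here (every other open cell in that row sees a 4).
r9c1 = 4: in row 9, 4 can only go here (every other open cell in that row sees a 4).
r7c9 = 4: in row 7, 4 can only go here (every other open cell in that row sees a 4).
r7c7 = 3: in row 7, 3 can only go here (every other open cell in that row sees a 3).
r4c9 = 3: in row 4, 3 can only go here (every other open cell in that row sees a 3).
r2c9 = 5: row 2 has {1,4,7}; col 9 has {1,2,3,4,6,8,9}; box has {4,6,8} → only 5 remains.
r6c9 = 7: row 6 has {4,5,9}; col 9 has {1,2,3,4,5,6,8,9}; box has {3,4,8,9} → only 7 remains.
r6c2 = 8: row 6 has {4,5,7,9}; col 2 has {1,4,6}; box has {2,3,4,5} → only 8 remains.
r4c7 = 5: in row 4, 5 can only go here (every other open cell in that row sees a 5).
r6c4 = 3: in row 6, 3 can only go here (every other open cell in that row sees a 3).
r2c8 = 3: in row 2, 3 can only go here (every other open cell in that row sees a 3).
r1c5 = 3: in row 1, 3 can only go here (every other open cell in that row sees a 3).
r3c5 = 7: row 3 has {4,6}; col 5 has {1,2,3,4,5,6,8,9}; box has {3,4} → only 7 remains.
r1c7 = 7: in row 1, 7 can only go here (every other open cell in that row sees a 7).
r3c2 = 3: in row 3, 3 can only go here (every other open cell in that row sees a 3).
r9c2 = 2: in row 9, 2 can only go here (every other open cell in that row sees a 2).
r3c1 = 2: in column 1, 2 can only go here (every other open cell in that column sees a 2).
r2c4 = 6: in column 4, 6 can only go here (every other open cell in that column sees a 6).
r1c4 = 2: in column 4, 2 can only go here (every other open cell in that column sees a 2).
r2c7 = 2: in row 2, 2 can only go here (every other open cell in that row sees a 2).
r8c7 = 8: in column 7, 8 can only go here (every other open cell in that column sees an 8).
r7c1 = 8: in column 1, 8 can only go here (every other open cell in that column sees an 8).
r7c3 = 6: in row 7, 6 can only go here (every other open cell in that row sees a 6).
r5c3 = 1: in column 3, 1 can only go here (every other open cell in that column sees a 1).
r5c7 = 6: row 5 has {1,3,4,5,8,9}; col 7 has {2,3,4,5,7,8}; box has {3,4,5,7,8,9} → only 6 remains.
r5c8 = 2: row 5 has {1,3,4,5,6,8,9}; col 8 has {3,4,7,8}; box has {3,4,5,6,7,8,9} → only 2 remains.
r6c1 = 6: row 6 has {3,4,5,7,8,9}; col 1 has {2,3,4,5,7,8}; box has {1,2,3,4,5,8} → only 6 remains.
r6c6 = 2: row 6 has {3,4,5,6,7,8,9}; col 6 has {3,4}; box has {1,3,4,5,8,9} → only 2 remains.
r6c8 = 1: row 6 has {2,3,4,5,6,7,8,9}; col 8 has {2,3,4,7,8}; box has {2,3,4,5,6,7,8,9} → only 1 remains.
r9c7 = 9: row 9 has {1,2,3,4,8}; col 7 has {2,3,4,5,6,7,8}; box has {1,2,3,4,7,8} → only 9 remains.
r1c8 = 9: row 1 has {2,3,4,5,6,7,8}; col 8 has {1,2,3,4,7,8}; box has {2,3,4,5,6,7,8} → only 9 remains.
r3c7 = 1: row 3 has {2,3,4,6,7}; col 7 has {2,3,4,5,6,7,8,9}; box has {2,3,4,5,6,7,8,9} → only 1 remains.
r4c1 = 9: row 4 has {1,2,3,4,5,8}; col 1 has {2,3,4,5,6,7,8}; box has {1,2,3,4,5,6,8} → only 9 remains.
r4c2 = 7: row 4 has {1,2,3,4,5,8,9}; col 2 has {1,2,3,4,6,8}; box has {1,2,3,4,5,6,8,9} → only 7 remains.
r4c6 = 6: row 4 has {1,2,3,4,5,7,8,9}; col 6 has {2,3,4}; box has {1,2,3,4,5,8,9} → only 6 remains.
r5c6 = 7: row 5 has {1,2,3,4,5,6,8,9}; col 6 has {2,3,4,6}; box has {1,2,3,4,5,6,8,9} → only 7 remains.
r8c1 = 1: row 8 has {2,3,4,6,8}; col 1 has {2,3,4,5,6,7,8,9}; box has {2,3,4,6,8} → only 1 remains.
r8c8 = 5: row 8 has {1,2,3,4,6,8}; col 8 has {1,2,3,4,7,8,9}; box has {1,2,3,4,7,8,9} → only 5 remains.
r9c3 = 7: row 9 has {1,2,3,4,8,9}; col 3 has {1,2,3,4,5,6}; box has {1,2,3,4,6,8} → only 7 remains.
r9c4 = 5: row 9 has {1,2,3,4,7,8,9}; col 4 has {2,3,4,6,8}; box has {2,3,4,6,8} → only 5 remains.
r9c8 = 6: row 9 has {1,2,3,4,5,7,8,9}; col 8 has {1,2,3,4,5,7,8,9}; box has {1,2,3,4,5,7,8,9} → only 6 remains.
r1c6 = 1: row 1 has {2,3,4,5,6,7,8,9}; col 6 has {2,3,4,6,7}; box has {2,3,4,6,7} → only 1 remains.
r3c4 = 9: row 3 has {1,2,3,4,6,7}; col 4 has {2,3,4,5,6,8}; box has {1,2,3,4,6,7} → only 9 remains.
r7c4 = 1: row 7 has {2,3,4,6,7,8}; col 4 has {2,3,4,5,6,8,9}; box has {2,3,4,5,6,8} → only 1 remains.
r7c6 = 9: row 7 has {1,2,3,4,6,7,8}; col 6 has {1,2,3,4,6,7}; box has {1,2,3,4,5,6,8} → only 9 remains.
r8c2 = 9: row 8 has {1,2,3,4,5,6,8}; col 2 has {1,2,3,4,6,7,8}; box has {1,2,3,4,6,7,8} → only 9 remains.
r8c4 = 7: row 8 has {1,2,3,4,5,6,8,9}; col 4 has {1,2,3,4,5,6,8,9}; box has {1,2,3,4,5,6,8,9} → only 7 remains.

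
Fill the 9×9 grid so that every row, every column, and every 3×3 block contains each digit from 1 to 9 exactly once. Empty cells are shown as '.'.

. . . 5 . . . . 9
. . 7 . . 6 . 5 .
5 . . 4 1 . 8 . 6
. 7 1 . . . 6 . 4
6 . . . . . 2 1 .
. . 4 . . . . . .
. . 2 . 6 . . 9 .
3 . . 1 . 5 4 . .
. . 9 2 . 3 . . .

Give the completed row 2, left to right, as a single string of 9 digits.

487926153

row 3, column 3 = 3: row 3 has {1,4,5,6,8}; col 3 has {1,2,4,7,9}; box has {5,7} → only 3 remains.
row 4, column 5 = 5: in row 4, 5 can only go here (every other open cell in that row sees a 5).
row 6, column 6 = 1: in row 6, 1 can only go here (every other open cell in that row sees a 1).
row 6, column 4 = 6: in row 6, 6 can only go here (every other open cell in that row sees a 6).
row 8, column 5 = 9: in row 8, 9 can only go here (every other open cell in that row sees a 9).
row 5, column 3 = 5: in column 3, 5 can only go here (every other open cell in that column sees a 5).
row 6, column 7 = 9: in column 7, 9 can only go here (every other open cell in that column sees a 9).
row 6, column 9 = 5: in row 6, 5 can only go here (every other open cell in that row sees a 5).
row 1, column 8 = 4: in column 8, 4 can only go here (every other open cell in that column sees a 4).
Singles propagation stalls before every target cell is settled. Branch on row 3, column 8 (candidates {2,7}).
  Try row 3, column 8 = 7: this forces row 6, column 5=7, row 1, column 6=7, row 5, column 9=7; then row 8 has no cell left for 7 — contradiction.
So row 3, column 8 = 2.
row 3, column 2 = 9 (sole candidate).
row 3, column 6 = 7 (sole candidate).
row 1, column 7 = 7 (hidden single in row 1).
row 1, column 5 = 3 (hidden single in row 1).
row 2, column 4 = 9: in row 2, 9 can only go here (every other open cell in that row sees a 9).
row 5, column 6 = 9 (hidden single in row 5).
row 4, column 1 = 9 (hidden single in row 4).
row 4, column 6 = 2 (hidden single in row 4).
row 1, column 6 = 8 (sole candidate).
row 2, column 5 = 2: row 2 has {5,6,7,9}; col 5 has {1,3,5,6,9}; box has {1,3,4,5,6,7,8,9} → only 2 remains.
row 7, column 6 = 4 (sole candidate).
row 1, column 3 = 6 (sole candidate).
row 8, column 3 = 8 (sole candidate).
row 8, column 2 = 6 (sole candidate).
row 8, column 8 = 7 (sole candidate).
row 8, column 9 = 2 (sole candidate).
row 5, column 5 = 4 (hidden single in row 5).
row 6, column 5 = 7 (hidden single in row 6).
row 9, column 5 = 8 (sole candidate).
row 9, column 8 = 6 (sole candidate).
row 9, column 9 = 1 (sole candidate).
row 2, column 9 = 3: row 2 has {2,5,6,7,9}; col 9 has {1,2,4,5,6,9}; box has {2,4,5,6,7,8,9} → only 3 remains.
row 7, column 4 = 7 (sole candidate).
row 7, column 9 = 8 (sole candidate).
row 9, column 7 = 5 (sole candidate).
row 2, column 7 = 1: row 2 has {2,3,5,6,7,9}; col 7 has {2,4,5,6,7,8,9}; box has {2,3,4,5,6,7,8,9} → only 1 remains.
row 5, column 9 = 7 (sole candidate).
row 7, column 1 = 1 (sole candidate).
row 7, column 2 = 5 (sole candidate).
row 7, column 7 = 3 (sole candidate).
row 9, column 2 = 4 (sole candidate).
row 1, column 1 = 2 (sole candidate).
row 1, column 2 = 1 (sole candidate).
row 2, column 2 = 8: row 2 has {1,2,3,5,6,7,9}; col 2 has {1,4,5,6,7,9}; box has {1,2,3,5,6,7,9} → only 8 remains.
row 5, column 2 = 3 (sole candidate).
row 5, column 4 = 8 (sole candidate).
row 6, column 1 = 8 (sole candidate).
row 6, column 2 = 2 (sole candidate).
row 6, column 8 = 3 (sole candidate).
row 9, column 1 = 7 (sole candidate).
row 2, column 1 = 4: row 2 has {1,2,3,5,6,7,8,9}; col 1 has {1,2,3,5,6,7,8,9}; box has {1,2,3,5,6,7,8,9} → only 4 remains.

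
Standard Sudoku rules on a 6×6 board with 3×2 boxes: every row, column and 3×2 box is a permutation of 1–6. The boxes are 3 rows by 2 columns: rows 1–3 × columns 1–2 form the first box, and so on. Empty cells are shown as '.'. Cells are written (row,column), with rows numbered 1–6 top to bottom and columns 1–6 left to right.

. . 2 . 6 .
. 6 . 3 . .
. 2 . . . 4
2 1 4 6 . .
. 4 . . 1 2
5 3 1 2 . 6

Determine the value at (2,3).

5

(1,2) = 5: row 1 has {2,6}; col 2 has {1,2,3,4,6}; box has {2,6} → only 5 remains.
(2,3) = 5: row 2 has {3,6}; col 3 has {1,2,4}; box has {2,3} → only 5 remains.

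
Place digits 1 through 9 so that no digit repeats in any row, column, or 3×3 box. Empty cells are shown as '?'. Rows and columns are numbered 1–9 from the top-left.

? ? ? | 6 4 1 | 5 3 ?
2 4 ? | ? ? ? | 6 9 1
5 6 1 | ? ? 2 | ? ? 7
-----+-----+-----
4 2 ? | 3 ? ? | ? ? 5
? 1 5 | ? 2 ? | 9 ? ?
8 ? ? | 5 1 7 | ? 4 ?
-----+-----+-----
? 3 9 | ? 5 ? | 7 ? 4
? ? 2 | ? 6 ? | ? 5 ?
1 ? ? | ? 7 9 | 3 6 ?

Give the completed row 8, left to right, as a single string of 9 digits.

r3c8 = 8 (sole candidate).
r5c8 = 7 (sole candidate).
r6c2 = 9 (sole candidate).
r6c7 = 2 (sole candidate).
r7c1 = 6 (sole candidate).
r7c6 = 8 (sole candidate).
r8c1 = 7: row 8 has {2,5,6}; col 1 has {1,2,4,5,6,8}; box has {1,2,3,6,9} → only 7 remains.
r8c2 = 8: row 8 has {2,5,6,7}; col 2 has {1,2,3,4,6,9}; box has {1,2,3,6,7,9} → only 8 remains.
r8c7 = 1: row 8 has {2,5,6,7,8}; col 7 has {2,3,5,6,7,9}; box has {3,4,5,6,7} → only 1 remains.
r8c9 = 9: row 8 has {1,2,5,6,7,8}; col 9 has {1,4,5,7}; box has {1,3,4,5,6,7} → only 9 remains.
r9c2 = 5 (sole candidate).
r9c3 = 4 (sole candidate).
r9c4 = 2 (sole candidate).
r9c9 = 8 (sole candidate).
r1c1 = 9 (sole candidate).
r1c2 = 7 (sole candidate).
r1c3 = 8 (sole candidate).
r1c9 = 2 (sole candidate).
r2c3 = 3 (sole candidate).
r2c5 = 8 (sole candidate).
r2c6 = 5 (sole candidate).
r3c4 = 9 (sole candidate).
r3c5 = 3 (sole candidate).
r3c7 = 4 (sole candidate).
r4c5 = 9 (sole candidate).
r4c6 = 6 (sole candidate).
r4c7 = 8 (sole candidate).
r4c8 = 1 (sole candidate).
r5c1 = 3 (sole candidate).
r5c6 = 4 (sole candidate).
r5c9 = 6 (sole candidate).
r6c3 = 6 (sole candidate).
r6c9 = 3 (sole candidate).
r7c4 = 1 (sole candidate).
r7c8 = 2 (sole candidate).
r8c4 = 4: row 8 has {1,2,5,6,7,8,9}; col 4 has {1,2,3,5,6,9}; box has {1,2,5,6,7,8,9} → only 4 remains.
r8c6 = 3: row 8 has {1,2,4,5,6,7,8,9}; col 6 has {1,2,4,5,6,7,8,9}; box has {1,2,4,5,6,7,8,9} → only 3 remains.

782463159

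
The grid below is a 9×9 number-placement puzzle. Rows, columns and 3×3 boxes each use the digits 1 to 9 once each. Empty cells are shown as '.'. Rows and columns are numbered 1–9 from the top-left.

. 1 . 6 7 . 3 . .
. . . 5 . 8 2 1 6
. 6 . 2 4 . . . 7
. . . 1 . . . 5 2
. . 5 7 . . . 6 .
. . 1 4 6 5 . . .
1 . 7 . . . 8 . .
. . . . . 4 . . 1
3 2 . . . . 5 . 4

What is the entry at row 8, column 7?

6

row 1, column 6 = 9 (sole candidate).
row 2, column 5 = 3 (sole candidate).
row 3, column 6 = 1 (sole candidate).
row 3, column 7 = 9 (sole candidate).
row 3, column 8 = 8 (sole candidate).
row 4, column 6 = 3 (sole candidate).
row 5, column 6 = 2 (sole candidate).
row 6, column 7 = 7 (sole candidate).
row 7, column 6 = 6 (sole candidate).
row 8, column 7 = 6: row 8 has {1,4}; col 7 has {2,3,5,7,8,9}; box has {1,4,5,8} → only 6 remains.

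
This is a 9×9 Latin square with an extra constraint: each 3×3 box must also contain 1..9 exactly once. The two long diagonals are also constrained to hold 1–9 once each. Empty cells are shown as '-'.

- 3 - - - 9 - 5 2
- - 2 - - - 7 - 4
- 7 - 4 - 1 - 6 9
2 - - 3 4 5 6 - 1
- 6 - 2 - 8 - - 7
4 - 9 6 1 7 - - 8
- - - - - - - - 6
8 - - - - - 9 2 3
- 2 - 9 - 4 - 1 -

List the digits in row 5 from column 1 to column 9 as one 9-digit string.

163298547

r3c1 = 5 (sole candidate).
r3c3 = 8 (sole candidate).
r3c7 = 3 (sole candidate).
r4c2 = 8 (sole candidate).
r4c3 = 7 (sole candidate).
r4c8 = 9 (sole candidate).
r5c5 = 9: row 5 has {2,6,7,8}; col 5 has {1,4}; box has {1,2,3,4,5,6,7,8}; main diagonal has {2,3,7,8}; anti-diagonal has {2,3,5,6} → only 9 remains.
r6c2 = 5 (sole candidate).
r6c7 = 2 (sole candidate).
r6c8 = 3 (sole candidate).
r8c6 = 6 (sole candidate).
r9c1 = 7 (sole candidate).
r9c9 = 5 (sole candidate).
r2c2 = 1 (sole candidate).
r2c6 = 3 (sole candidate).
r2c8 = 8 (sole candidate).
r3c5 = 2 (sole candidate).
r5c8 = 4: row 5 has {2,6,7,8,9}; col 8 has {1,2,3,5,6,8,9}; box has {1,2,3,6,7,8,9} → only 4 remains.
r7c6 = 2 (sole candidate).
r7c7 = 4 (sole candidate).
r7c8 = 7 (sole candidate).
r8c2 = 4 (sole candidate).
r9c7 = 8 (sole candidate).
r1c1 = 6 (sole candidate).
r1c3 = 4 (sole candidate).
r1c7 = 1 (sole candidate).
r2c1 = 9 (sole candidate).
r2c4 = 5 (sole candidate).
r2c5 = 6 (sole candidate).
r5c7 = 5: row 5 has {2,4,6,7,8,9}; col 7 has {1,2,3,4,6,7,8,9}; box has {1,2,3,4,6,7,8,9} → only 5 remains.
r7c2 = 9 (sole candidate).
r7c3 = 1 (sole candidate).
r7c4 = 8 (sole candidate).
r8c3 = 5 (sole candidate).
r8c5 = 7 (sole candidate).
r9c5 = 3 (sole candidate).
r1c4 = 7 (sole candidate).
r1c5 = 8 (sole candidate).
r5c3 = 3: row 5 has {2,4,5,6,7,8,9}; col 3 has {1,2,4,5,7,8,9}; box has {2,4,5,6,7,8,9} → only 3 remains.
r7c1 = 3 (sole candidate).
r7c5 = 5 (sole candidate).
r8c4 = 1 (sole candidate).
r9c3 = 6 (sole candidate).
r5c1 = 1: row 5 has {2,3,4,5,6,7,8,9}; col 1 has {2,3,4,5,6,7,8,9}; box has {2,3,4,5,6,7,8,9} → only 1 remains.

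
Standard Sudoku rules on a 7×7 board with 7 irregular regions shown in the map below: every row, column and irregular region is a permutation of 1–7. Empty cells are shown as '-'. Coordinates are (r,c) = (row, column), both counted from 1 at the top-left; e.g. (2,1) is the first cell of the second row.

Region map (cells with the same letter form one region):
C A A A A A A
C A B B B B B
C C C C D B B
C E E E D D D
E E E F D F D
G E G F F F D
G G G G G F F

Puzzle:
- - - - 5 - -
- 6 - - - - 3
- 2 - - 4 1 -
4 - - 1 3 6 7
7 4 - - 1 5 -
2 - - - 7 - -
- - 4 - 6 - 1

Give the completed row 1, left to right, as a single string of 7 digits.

(2,5) = 2: row 2 has {3,6}; col 5 has {1,3,4,5,6,7}; region has {1,3} → only 2 remains.
(4,2) = 5: row 4 has {1,3,4,6,7}; col 2 has {2,4,6}; region has {1,4,7} → only 5 remains.
(4,3) = 2: row 4 has {1,3,4,5,6,7}; col 3 has {4}; region has {1,4,5,7} → only 2 remains.
(5,7) = 2: row 5 has {1,4,5,7}; col 7 has {1,3,7}; region has {1,3,4,6,7} → only 2 remains.
(6,2) = 3: row 6 has {2,7}; col 2 has {2,4,5,6}; region has {1,2,4,5,7} → only 3 remains.
(6,6) = 4: row 6 has {2,3,7}; col 6 has {1,5,6}; region has {1,5,7} → only 4 remains.
(6,7) = 5: row 6 has {2,3,4,7}; col 7 has {1,2,3,7}; region has {1,2,3,4,6,7} → only 5 remains.
(7,2) = 7: row 7 has {1,4,6}; col 2 has {2,3,4,5,6}; region has {2,4,6} → only 7 remains.
(1,2) = 1: row 1 has {5}; col 2 has {2,3,4,5,6,7}; region has {5,6} → only 1 remains.
(1,7) = 4: row 1 has {1,5}; col 7 has {1,2,3,5,7}; region has {1,5,6} → only 4 remains.
(2,6) = 7: row 2 has {2,3,6}; col 6 has {1,4,5,6}; region has {1,2,3} → only 7 remains.
(3,7) = 6: row 3 has {1,2,4}; col 7 has {1,2,3,4,5,7}; region has {1,2,3,7} → only 6 remains.
(5,3) = 6: row 5 has {1,2,4,5,7}; col 3 has {2,4}; region has {1,2,3,4,5,7} → only 6 remains.
(5,4) = 3: row 5 has {1,2,4,5,6,7}; col 4 has {1}; region has {1,4,5,7} → only 3 remains.
(6,3) = 1: row 6 has {2,3,4,5,7}; col 3 has {2,4,6}; region has {2,4,6,7} → only 1 remains.
(6,4) = 6: row 6 has {1,2,3,4,5,7}; col 4 has {1,3}; region has {1,3,4,5,7} → only 6 remains.
(7,4) = 5: row 7 has {1,4,6,7}; col 4 has {1,3,6}; region has {1,2,4,6,7} → only 5 remains.
(7,6) = 2: row 7 has {1,4,5,6,7}; col 6 has {1,4,5,6,7}; region has {1,3,4,5,6,7} → only 2 remains.
(1,6) = 3: row 1 has {1,4,5}; col 6 has {1,2,4,5,6,7}; region has {1,4,5,6} → only 3 remains.
(2,3) = 5: row 2 has {2,3,6,7}; col 3 has {1,2,4,6}; region has {1,2,3,6,7} → only 5 remains.
(2,4) = 4: row 2 has {2,3,5,6,7}; col 4 has {1,3,5,6}; region has {1,2,3,5,6,7} → only 4 remains.
(3,4) = 7: row 3 has {1,2,4,6}; col 4 has {1,3,4,5,6}; region has {2,4} → only 7 remains.
(7,1) = 3: row 7 has {1,2,4,5,6,7}; col 1 has {2,4,7}; region has {1,2,4,5,6,7} → only 3 remains.
(1,1) = 6: row 1 has {1,3,4,5}; col 1 has {2,3,4,7}; region has {2,4,7} → only 6 remains.
(1,3) = 7: row 1 has {1,3,4,5,6}; col 3 has {1,2,4,5,6}; region has {1,3,4,5,6} → only 7 remains.
(1,4) = 2: row 1 has {1,3,4,5,6,7}; col 4 has {1,3,4,5,6,7}; region has {1,3,4,5,6,7} → only 2 remains.

6172534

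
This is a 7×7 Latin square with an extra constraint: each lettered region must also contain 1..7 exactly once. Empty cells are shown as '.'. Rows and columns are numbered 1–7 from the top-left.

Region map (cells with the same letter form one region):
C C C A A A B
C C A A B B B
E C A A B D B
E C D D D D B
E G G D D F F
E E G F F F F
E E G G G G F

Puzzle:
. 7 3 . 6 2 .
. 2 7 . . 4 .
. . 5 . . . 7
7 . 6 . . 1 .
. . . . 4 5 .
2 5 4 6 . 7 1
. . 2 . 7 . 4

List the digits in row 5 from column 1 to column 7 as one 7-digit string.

R1C7 = 5 (sole candidate).
R3C6 = 3 (sole candidate).
R4C2 = 4 (sole candidate).
R5C3 = 1: row 5 has {4,5}; col 3 has {2,3,4,5,6,7}; region has {2,4,7} → only 1 remains.
R6C5 = 3 (sole candidate).
R7C6 = 6 (sole candidate).
R1C1 = 1 (sole candidate).
R1C4 = 4 (sole candidate).
R2C5 = 1 (sole candidate).
R3C2 = 6 (sole candidate).
R3C4 = 1 (sole candidate).
R3C5 = 2 (sole candidate).
R4C5 = 5 (sole candidate).
R4C7 = 3 (sole candidate).
R5C2 = 3: row 5 has {1,4,5}; col 2 has {2,4,5,6,7}; region has {1,2,4,6,7} → only 3 remains.
R5C7 = 2: row 5 has {1,3,4,5}; col 7 has {1,3,4,5,7}; region has {1,3,4,5,6,7} → only 2 remains.
R7C1 = 3 (sole candidate).
R7C2 = 1 (sole candidate).
R7C4 = 5 (sole candidate).
R2C1 = 5 (sole candidate).
R2C4 = 3 (sole candidate).
R2C7 = 6 (sole candidate).
R3C1 = 4 (sole candidate).
R4C4 = 2 (sole candidate).
R5C1 = 6: row 5 has {1,2,3,4,5}; col 1 has {1,2,3,4,5,7}; region has {1,2,3,4,5,7} → only 6 remains.
R5C4 = 7: row 5 has {1,2,3,4,5,6}; col 4 has {1,2,3,4,5,6}; region has {1,2,3,4,5,6} → only 7 remains.

6317452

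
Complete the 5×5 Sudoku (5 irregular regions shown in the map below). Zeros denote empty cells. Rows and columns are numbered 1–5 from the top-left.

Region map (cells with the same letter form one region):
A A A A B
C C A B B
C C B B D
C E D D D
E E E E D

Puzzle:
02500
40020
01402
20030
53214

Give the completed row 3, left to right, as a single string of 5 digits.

31452

row 1, column 4 = 4: row 1 has {2,5}; col 4 has {1,2,3}; region has {2,5} → only 4 remains.
row 2, column 2 = 5: row 2 has {2,4}; col 2 has {1,2,3}; region has {1,2,4} → only 5 remains.
row 3, column 1 = 3: row 3 has {1,2,4}; col 1 has {2,4,5}; region has {1,2,4,5} → only 3 remains.
row 3, column 4 = 5: row 3 has {1,2,3,4}; col 4 has {1,2,3,4}; region has {2,4} → only 5 remains.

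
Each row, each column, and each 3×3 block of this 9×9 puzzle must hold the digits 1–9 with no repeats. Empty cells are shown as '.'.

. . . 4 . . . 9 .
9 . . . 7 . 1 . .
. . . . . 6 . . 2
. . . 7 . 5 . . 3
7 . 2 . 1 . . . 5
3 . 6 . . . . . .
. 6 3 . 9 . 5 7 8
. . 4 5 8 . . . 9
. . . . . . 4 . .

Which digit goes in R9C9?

R3C4 = 9: in row 3, 9 can only go here (every other open cell in that row sees a 9).
R6C2 = 5: in row 6, 5 can only go here (every other open cell in that row sees a 5).
R7C6 = 4: in row 7, 4 can only go here (every other open cell in that row sees a 4).
R1C1 = 6: in column 1, 6 can only go here (every other open cell in that column sees a 6).
R1C9 = 7: row 1 has {4,6,9}; col 9 has {2,3,5,8,9}; box has {1,2,9} → only 7 remains.
R6C7 = 7: in row 6, 7 can only go here (every other open cell in that row sees a 7).
R6C6 = 9: in row 6, 9 can only go here (every other open cell in that row sees a 9).
R1C6 = 1: in box 2, 1 can only go here (every other open cell in that box sees a 1).
Singles propagation stalls; R9C9 is still open with candidates {1,6}.
  Try R9C9 = 6: then row 8 has no cell left for 6 — contradiction.
So R9C9 = 1.

1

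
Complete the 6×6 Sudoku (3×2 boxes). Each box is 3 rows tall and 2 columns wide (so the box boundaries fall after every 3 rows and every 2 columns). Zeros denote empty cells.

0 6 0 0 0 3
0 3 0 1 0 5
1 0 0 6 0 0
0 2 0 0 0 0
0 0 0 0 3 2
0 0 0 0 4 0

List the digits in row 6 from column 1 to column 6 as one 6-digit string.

R3C5 = 2 (sole candidate).
R3C6 = 4 (sole candidate).
R1C5 = 1 (sole candidate).
R2C5 = 6 (sole candidate).
R3C2 = 5 (sole candidate).
R3C3 = 3 (sole candidate).
R4C5 = 5 (sole candidate).
R6C2 = 1: row 6 has {4}; col 2 has {2,3,5,6}; box has {2} → only 1 remains.
R6C6 = 6: row 6 has {1,4}; col 6 has {2,3,4,5}; box has {2,3,4,5} → only 6 remains.
R4C6 = 1 (sole candidate).
R5C2 = 4 (sole candidate).
R5C4 = 5 (sole candidate).
R6C3 = 2: row 6 has {1,4,6}; col 3 has {3}; box has {5} → only 2 remains.
R6C4 = 3: row 6 has {1,2,4,6}; col 4 has {1,5,6}; box has {2,5} → only 3 remains.
R2C3 = 4 (sole candidate).
R4C3 = 6 (sole candidate).
R4C4 = 4 (sole candidate).
R5C1 = 6 (sole candidate).
R5C3 = 1 (sole candidate).
R6C1 = 5: row 6 has {1,2,3,4,6}; col 1 has {1,6}; box has {1,2,4,6} → only 5 remains.

512346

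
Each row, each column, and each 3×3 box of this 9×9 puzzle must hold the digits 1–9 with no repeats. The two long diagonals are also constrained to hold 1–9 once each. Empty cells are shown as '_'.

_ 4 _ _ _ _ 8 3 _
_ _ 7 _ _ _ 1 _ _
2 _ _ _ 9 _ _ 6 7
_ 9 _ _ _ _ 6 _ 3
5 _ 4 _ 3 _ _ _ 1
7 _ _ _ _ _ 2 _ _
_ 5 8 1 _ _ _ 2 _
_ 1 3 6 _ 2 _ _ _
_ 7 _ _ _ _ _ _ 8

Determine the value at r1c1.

1

r2c2 = 6 (sole candidate).
r5c6 = 6 (hidden single in row 5).
r1c5 = 6 (hidden single in row 1).
r6c2 = 3 (hidden single in row 6).
r6c3 = 6 (hidden single in row 6).
r3c2 = 8 (sole candidate).
r5c2 = 2 (sole candidate).
r4c3 = 1 (sole candidate).
r3c3 = 5 (sole candidate).
r3c7 = 4 (sole candidate).
r4c1 = 8 (sole candidate).
r1c3 = 9 (sole candidate).
r2c1 = 3 (sole candidate).
r3c4 = 3 (sole candidate).
r3c6 = 1 (sole candidate).
r9c3 = 2 (sole candidate).
r1c1 = 1: row 1 has {3,4,6,8,9}; col 1 has {2,3,5,7,8}; box has {2,3,4,5,6,7,8,9}; main diagonal has {3,5,6,8} → only 1 remains.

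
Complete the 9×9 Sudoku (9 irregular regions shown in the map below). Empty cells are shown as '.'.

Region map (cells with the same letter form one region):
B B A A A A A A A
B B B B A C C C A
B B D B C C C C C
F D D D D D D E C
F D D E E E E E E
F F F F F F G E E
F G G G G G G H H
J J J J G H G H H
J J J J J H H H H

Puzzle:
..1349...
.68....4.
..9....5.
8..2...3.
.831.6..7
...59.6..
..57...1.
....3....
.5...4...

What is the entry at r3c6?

8

r2c4 = 9: row 2 has {4,6,8}; col 4 has {1,2,3,5,7}; region has {6,8} → only 9 remains.
r3c4 = 4: row 3 has {5,9}; col 4 has {1,2,3,5,7,9}; region has {6,8,9} → only 4 remains.
r4c9 = 9: in row 4, 9 can only go here (every other open cell in that row sees a 9).
r3c9 = 1: in column 9, 1 can only go here (every other open cell in that column sees a 1).
r6c9 = 4: in column 9, 4 can only go here (every other open cell in that column sees a 4).
r2c1 = 1: in row 2, 1 can only go here (every other open cell in that row sees a 1).
r3c5 = 6: in row 3, 6 can only go here (every other open cell in that row sees a 6).
r4c3 = 6: in row 4, 6 can only go here (every other open cell in that row sees a 6).
r5c1 = 4: in row 5, 4 can only go here (every other open cell in that row sees a 4).
r6c8 = 8: in row 6, 8 can only go here (every other open cell in that row sees an 8).
r9c5 = 1: in row 9, 1 can only go here (every other open cell in that row sees a 1).
r8c7 = 1: in row 8, 1 can only go here (every other open cell in that row sees a 1).
r1c1 = 5: in column 1, 5 can only go here (every other open cell in that column sees a 5).
r8c3 = 4: in column 3, 4 can only go here (every other open cell in that column sees a 4).
r7c5 = 8: in column 5, 8 can only go here (every other open cell in that column sees an 8).
r7c6 = 2: row 7 has {1,5,7,8}; col 6 has {4,6,9}; region has {1,3,5,6,7,8} → only 2 remains.
r7c1 = 6: in region F, 6 can only go here (every other open cell in that region sees a 6).
r7c9 = 3: row 7 has {1,2,5,6,7,8}; col 9 has {1,4,7,9}; region has {1,4} → only 3 remains.
r9c1 = 3: in row 9, 3 can only go here (every other open cell in that row sees a 3).
r8c1 = 9: in column 1, 9 can only go here (every other open cell in that column sees a 9).
r7c2 = 9: in column 2, 9 can only go here (every other open cell in that column sees a 9).
r7c7 = 4: row 7 has {1,2,3,5,6,7,8,9}; col 7 has {1,6}; region has {1,2,3,5,6,7,8,9} → only 4 remains.
r4c2 = 4: in row 4, 4 can only go here (every other open cell in that row sees a 4).
r4c6 = 1: in row 4, 1 can only go here (every other open cell in that row sees a 1).
r6c2 = 1: in row 6, 1 can only go here (every other open cell in that row sees a 1).
r6c6 = 3: in row 6, 3 can only go here (every other open cell in that row sees a 3).
r2c6 = 7: row 2 has {1,4,6,8,9}; col 6 has {1,2,3,4,6,9}; region has {1,4,5,6,9} → only 7 remains.
r3c6 = 8: row 3 has {1,4,5,6,9}; col 6 has {1,2,3,4,6,7,9}; region has {1,4,5,6,7,9} → only 8 remains.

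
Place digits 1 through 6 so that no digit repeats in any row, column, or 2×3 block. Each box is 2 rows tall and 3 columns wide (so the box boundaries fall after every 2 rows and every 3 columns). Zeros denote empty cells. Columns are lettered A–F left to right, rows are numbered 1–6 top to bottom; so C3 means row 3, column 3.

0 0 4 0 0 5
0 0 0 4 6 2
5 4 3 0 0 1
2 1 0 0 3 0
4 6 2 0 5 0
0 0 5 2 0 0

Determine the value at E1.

1

E1 = 1: row 1 has {4,5}; col 5 has {3,5,6}; box has {2,4,5,6} → only 1 remains.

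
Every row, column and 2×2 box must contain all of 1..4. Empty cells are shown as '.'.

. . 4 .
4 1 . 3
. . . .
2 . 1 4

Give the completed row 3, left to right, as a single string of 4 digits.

1432

row 1, column 1 = 3: row 1 has {4}; col 1 has {2,4}; box has {1,4} → only 3 remains.
row 1, column 2 = 2: row 1 has {3,4}; col 2 has {1}; box has {1,3,4} → only 2 remains.
row 1, column 4 = 1: row 1 has {2,3,4}; col 4 has {3,4}; box has {3,4} → only 1 remains.
row 2, column 3 = 2: row 2 has {1,3,4}; col 3 has {1,4}; box has {1,3,4} → only 2 remains.
row 3, column 1 = 1: row 3 has {}; col 1 has {2,3,4}; box has {2} → only 1 remains.
row 3, column 3 = 3: row 3 has {1}; col 3 has {1,2,4}; box has {1,4} → only 3 remains.
row 3, column 4 = 2: row 3 has {1,3}; col 4 has {1,3,4}; box has {1,3,4} → only 2 remains.
row 4, column 2 = 3: row 4 has {1,2,4}; col 2 has {1,2}; box has {1,2} → only 3 remains.
row 3, column 2 = 4: row 3 has {1,2,3}; col 2 has {1,2,3}; box has {1,2,3} → only 4 remains.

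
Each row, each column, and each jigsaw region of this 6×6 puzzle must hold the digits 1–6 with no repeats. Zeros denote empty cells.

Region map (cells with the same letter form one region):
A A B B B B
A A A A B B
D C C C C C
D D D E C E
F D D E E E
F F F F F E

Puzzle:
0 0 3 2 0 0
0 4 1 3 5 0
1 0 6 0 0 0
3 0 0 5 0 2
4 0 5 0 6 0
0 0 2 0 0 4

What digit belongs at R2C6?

6

R2C6 = 6: row 2 has {1,3,4,5}; col 6 has {2,4}; region has {2,3,5} → only 6 remains.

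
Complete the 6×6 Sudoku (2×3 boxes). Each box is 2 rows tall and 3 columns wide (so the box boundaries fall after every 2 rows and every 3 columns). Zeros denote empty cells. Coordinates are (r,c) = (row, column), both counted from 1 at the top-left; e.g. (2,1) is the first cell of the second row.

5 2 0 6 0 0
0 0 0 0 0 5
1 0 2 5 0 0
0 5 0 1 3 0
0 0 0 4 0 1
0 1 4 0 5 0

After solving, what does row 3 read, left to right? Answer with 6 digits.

(4,3) = 6 (sole candidate).
(4,1) = 4 (sole candidate).
(4,6) = 2 (sole candidate).
(3,2) = 3: row 3 has {1,2,5}; col 2 has {1,2,5}; box has {1,2,4,5,6} → only 3 remains.
(5,2) = 6 (sole candidate).
(5,5) = 2 (sole candidate).
(6,4) = 3 (sole candidate).
(6,6) = 6 (sole candidate).
(2,2) = 4 (sole candidate).
(2,4) = 2 (sole candidate).
(2,5) = 1 (sole candidate).
(3,6) = 4: row 3 has {1,2,3,5}; col 6 has {1,2,5,6}; box has {1,2,3,5} → only 4 remains.
(5,1) = 3 (sole candidate).
(5,3) = 5 (sole candidate).
(6,1) = 2 (sole candidate).
(1,5) = 4 (sole candidate).
(1,6) = 3 (sole candidate).
(2,1) = 6 (sole candidate).
(2,3) = 3 (sole candidate).
(3,5) = 6: row 3 has {1,2,3,4,5}; col 5 has {1,2,3,4,5}; box has {1,2,3,4,5} → only 6 remains.

132564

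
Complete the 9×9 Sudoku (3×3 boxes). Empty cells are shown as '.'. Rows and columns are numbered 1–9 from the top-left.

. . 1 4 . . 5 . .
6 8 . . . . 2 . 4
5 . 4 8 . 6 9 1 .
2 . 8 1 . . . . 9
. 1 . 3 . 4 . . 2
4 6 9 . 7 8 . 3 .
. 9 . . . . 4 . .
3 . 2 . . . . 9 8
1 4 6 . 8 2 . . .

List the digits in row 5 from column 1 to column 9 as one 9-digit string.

row 2, column 8 = 7: row 2 has {2,4,6,8}; col 8 has {1,3,9}; box has {1,2,4,5,9} → only 7 remains.
row 3, column 9 = 3: row 3 has {1,4,5,6,8,9}; col 9 has {2,4,8,9}; box has {1,2,4,5,7,9} → only 3 remains.
row 4, column 6 = 5: row 4 has {1,2,8,9}; col 6 has {2,4,6,8}; box has {1,3,4,7,8} → only 5 remains.
row 5, column 1 = 7: row 5 has {1,2,3,4}; col 1 has {1,2,3,4,5,6}; box has {1,2,4,6,8,9} → only 7 remains.
row 5, column 3 = 5: row 5 has {1,2,3,4,7}; col 3 has {1,2,4,6,8,9}; box has {1,2,4,6,7,8,9} → only 5 remains.
row 6, column 4 = 2: row 6 has {3,4,6,7,8,9}; col 4 has {1,3,4,8}; box has {1,3,4,5,7,8} → only 2 remains.
row 6, column 7 = 1: row 6 has {2,3,4,6,7,8,9}; col 7 has {2,4,5,9}; box has {2,3,9} → only 1 remains.
row 6, column 9 = 5: row 6 has {1,2,3,4,6,7,8,9}; col 9 has {2,3,4,8,9}; box has {1,2,3,9} → only 5 remains.
row 7, column 1 = 8: row 7 has {4,9}; col 1 has {1,2,3,4,5,6,7}; box has {1,2,3,4,6,9} → only 8 remains.
row 7, column 3 = 7: row 7 has {4,8,9}; col 3 has {1,2,4,5,6,8,9}; box has {1,2,3,4,6,8,9} → only 7 remains.
row 8, column 2 = 5: row 8 has {2,3,8,9}; col 2 has {1,4,6,8,9}; box has {1,2,3,4,6,7,8,9} → only 5 remains.
row 9, column 8 = 5: row 9 has {1,2,4,6,8}; col 8 has {1,3,7,9}; box has {4,8,9} → only 5 remains.
row 9, column 9 = 7: row 9 has {1,2,4,5,6,8}; col 9 has {2,3,4,5,8,9}; box has {4,5,8,9} → only 7 remains.
row 1, column 1 = 9: row 1 has {1,4,5}; col 1 has {1,2,3,4,5,6,7,8}; box has {1,4,5,6,8} → only 9 remains.
row 1, column 9 = 6: row 1 has {1,4,5,9}; col 9 has {2,3,4,5,7,8,9}; box has {1,2,3,4,5,7,9} → only 6 remains.
row 2, column 3 = 3: row 2 has {2,4,6,7,8}; col 3 has {1,2,4,5,6,7,8,9}; box has {1,4,5,6,8,9} → only 3 remains.
row 3, column 5 = 2: row 3 has {1,3,4,5,6,8,9}; col 5 has {7,8}; box has {4,6,8} → only 2 remains.
row 4, column 2 = 3: row 4 has {1,2,5,8,9}; col 2 has {1,4,5,6,8,9}; box has {1,2,4,5,6,7,8,9} → only 3 remains.
row 4, column 5 = 6: row 4 has {1,2,3,5,8,9}; col 5 has {2,7,8}; box has {1,2,3,4,5,7,8} → only 6 remains.
row 4, column 7 = 7: row 4 has {1,2,3,5,6,8,9}; col 7 has {1,2,4,5,9}; box has {1,2,3,5,9} → only 7 remains.
row 4, column 8 = 4: row 4 has {1,2,3,5,6,7,8,9}; col 8 has {1,3,5,7,9}; box has {1,2,3,5,7,9} → only 4 remains.
row 5, column 5 = 9: row 5 has {1,2,3,4,5,7}; col 5 has {2,6,7,8}; box has {1,2,3,4,5,6,7,8} → only 9 remains.
row 7, column 9 = 1: row 7 has {4,7,8,9}; col 9 has {2,3,4,5,6,7,8,9}; box has {4,5,7,8,9} → only 1 remains.
row 8, column 7 = 6: row 8 has {2,3,5,8,9}; col 7 has {1,2,4,5,7,9}; box has {1,4,5,7,8,9} → only 6 remains.
row 9, column 4 = 9: row 9 has {1,2,4,5,6,7,8}; col 4 has {1,2,3,4,8}; box has {2,8} → only 9 remains.
row 9, column 7 = 3: row 9 has {1,2,4,5,6,7,8,9}; col 7 has {1,2,4,5,6,7,9}; box has {1,4,5,6,7,8,9} → only 3 remains.
row 1, column 5 = 3: row 1 has {1,4,5,6,9}; col 5 has {2,6,7,8,9}; box has {2,4,6,8} → only 3 remains.
row 1, column 6 = 7: row 1 has {1,3,4,5,6,9}; col 6 has {2,4,5,6,8}; box has {2,3,4,6,8} → only 7 remains.
row 1, column 8 = 8: row 1 has {1,3,4,5,6,7,9}; col 8 has {1,3,4,5,7,9}; box has {1,2,3,4,5,6,7,9} → only 8 remains.
row 2, column 4 = 5: row 2 has {2,3,4,6,7,8}; col 4 has {1,2,3,4,8,9}; box has {2,3,4,6,7,8} → only 5 remains.
row 2, column 5 = 1: row 2 has {2,3,4,5,6,7,8}; col 5 has {2,3,6,7,8,9}; box has {2,3,4,5,6,7,8} → only 1 remains.
row 2, column 6 = 9: row 2 has {1,2,3,4,5,6,7,8}; col 6 has {2,4,5,6,7,8}; box has {1,2,3,4,5,6,7,8} → only 9 remains.
row 3, column 2 = 7: row 3 has {1,2,3,4,5,6,8,9}; col 2 has {1,3,4,5,6,8,9}; box has {1,3,4,5,6,8,9} → only 7 remains.
row 5, column 7 = 8: row 5 has {1,2,3,4,5,7,9}; col 7 has {1,2,3,4,5,6,7,9}; box has {1,2,3,4,5,7,9} → only 8 remains.
row 5, column 8 = 6: row 5 has {1,2,3,4,5,7,8,9}; col 8 has {1,3,4,5,7,8,9}; box has {1,2,3,4,5,7,8,9} → only 6 remains.

715394862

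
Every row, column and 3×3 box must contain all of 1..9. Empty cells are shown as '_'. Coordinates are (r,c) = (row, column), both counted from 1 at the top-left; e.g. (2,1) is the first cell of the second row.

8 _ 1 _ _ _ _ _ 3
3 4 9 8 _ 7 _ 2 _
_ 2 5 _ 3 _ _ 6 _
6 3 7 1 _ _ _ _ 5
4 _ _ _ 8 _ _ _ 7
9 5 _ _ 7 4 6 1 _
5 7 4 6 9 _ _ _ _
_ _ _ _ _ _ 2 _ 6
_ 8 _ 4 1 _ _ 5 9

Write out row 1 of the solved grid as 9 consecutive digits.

861245973

(1,2) = 6: row 1 has {1,3,8}; col 2 has {2,3,4,5,7,8}; box has {1,2,3,4,5,8,9} → only 6 remains.
(2,9) = 1: row 2 has {2,3,4,7,8,9}; col 9 has {3,5,6,7,9}; box has {2,3,6} → only 1 remains.
(3,1) = 7: row 3 has {2,3,5,6}; col 1 has {3,4,5,6,8,9}; box has {1,2,3,4,5,6,8,9} → only 7 remains.
(3,4) = 9: row 3 has {2,3,5,6,7}; col 4 has {1,4,6,8}; box has {3,7,8} → only 9 remains.
(3,6) = 1: row 3 has {2,3,5,6,7,9}; col 6 has {4,7}; box has {3,7,8,9} → only 1 remains.
(4,5) = 2: row 4 has {1,3,5,6,7}; col 5 has {1,3,7,8,9}; box has {1,4,7,8} → only 2 remains.
(4,6) = 9: row 4 has {1,2,3,5,6,7}; col 6 has {1,4,7}; box has {1,2,4,7,8} → only 9 remains.
(5,2) = 1: row 5 has {4,7,8}; col 2 has {2,3,4,5,6,7,8}; box has {3,4,5,6,7,9} → only 1 remains.
(5,3) = 2: row 5 has {1,4,7,8}; col 3 has {1,4,5,7,9}; box has {1,3,4,5,6,7,9} → only 2 remains.
(6,3) = 8: row 6 has {1,4,5,6,7,9}; col 3 has {1,2,4,5,7,9}; box has {1,2,3,4,5,6,7,9} → only 8 remains.
(6,4) = 3: row 6 has {1,4,5,6,7,8,9}; col 4 has {1,4,6,8,9}; box has {1,2,4,7,8,9} → only 3 remains.
(6,9) = 2: row 6 has {1,3,4,5,6,7,8,9}; col 9 has {1,3,5,6,7,9}; box has {1,5,6,7} → only 2 remains.
(7,9) = 8: row 7 has {4,5,6,7,9}; col 9 has {1,2,3,5,6,7,9}; box has {2,5,6,9} → only 8 remains.
(8,1) = 1: row 8 has {2,6}; col 1 has {3,4,5,6,7,8,9}; box has {4,5,7,8} → only 1 remains.
(8,2) = 9: row 8 has {1,2,6}; col 2 has {1,2,3,4,5,6,7,8}; box has {1,4,5,7,8} → only 9 remains.
(8,3) = 3: row 8 has {1,2,6,9}; col 3 has {1,2,4,5,7,8,9}; box has {1,4,5,7,8,9} → only 3 remains.
(8,5) = 5: row 8 has {1,2,3,6,9}; col 5 has {1,2,3,7,8,9}; box has {1,4,6,9} → only 5 remains.
(8,6) = 8: row 8 has {1,2,3,5,6,9}; col 6 has {1,4,7,9}; box has {1,4,5,6,9} → only 8 remains.
(9,1) = 2: row 9 has {1,4,5,8,9}; col 1 has {1,3,4,5,6,7,8,9}; box has {1,3,4,5,7,8,9} → only 2 remains.
(9,3) = 6: row 9 has {1,2,4,5,8,9}; col 3 has {1,2,3,4,5,7,8,9}; box has {1,2,3,4,5,7,8,9} → only 6 remains.
(9,6) = 3: row 9 has {1,2,4,5,6,8,9}; col 6 has {1,4,7,8,9}; box has {1,4,5,6,8,9} → only 3 remains.
(9,7) = 7: row 9 has {1,2,3,4,5,6,8,9}; col 7 has {2,6}; box has {2,5,6,8,9} → only 7 remains.
(1,5) = 4: row 1 has {1,3,6,8}; col 5 has {1,2,3,5,7,8,9}; box has {1,3,7,8,9} → only 4 remains.
(2,5) = 6: row 2 has {1,2,3,4,7,8,9}; col 5 has {1,2,3,4,5,7,8,9}; box has {1,3,4,7,8,9} → only 6 remains.
(2,7) = 5: row 2 has {1,2,3,4,6,7,8,9}; col 7 has {2,6,7}; box has {1,2,3,6} → only 5 remains.
(3,9) = 4: row 3 has {1,2,3,5,6,7,9}; col 9 has {1,2,3,5,6,7,8,9}; box has {1,2,3,5,6} → only 4 remains.
(5,4) = 5: row 5 has {1,2,4,7,8}; col 4 has {1,3,4,6,8,9}; box has {1,2,3,4,7,8,9} → only 5 remains.
(5,6) = 6: row 5 has {1,2,4,5,7,8}; col 6 has {1,3,4,7,8,9}; box has {1,2,3,4,5,7,8,9} → only 6 remains.
(7,6) = 2: row 7 has {4,5,6,7,8,9}; col 6 has {1,3,4,6,7,8,9}; box has {1,3,4,5,6,8,9} → only 2 remains.
(7,8) = 3: row 7 has {2,4,5,6,7,8,9}; col 8 has {1,2,5,6}; box has {2,5,6,7,8,9} → only 3 remains.
(8,4) = 7: row 8 has {1,2,3,5,6,8,9}; col 4 has {1,3,4,5,6,8,9}; box has {1,2,3,4,5,6,8,9} → only 7 remains.
(8,8) = 4: row 8 has {1,2,3,5,6,7,8,9}; col 8 has {1,2,3,5,6}; box has {2,3,5,6,7,8,9} → only 4 remains.
(1,4) = 2: row 1 has {1,3,4,6,8}; col 4 has {1,3,4,5,6,7,8,9}; box has {1,3,4,6,7,8,9} → only 2 remains.
(1,6) = 5: row 1 has {1,2,3,4,6,8}; col 6 has {1,2,3,4,6,7,8,9}; box has {1,2,3,4,6,7,8,9} → only 5 remains.
(1,7) = 9: row 1 has {1,2,3,4,5,6,8}; col 7 has {2,5,6,7}; box has {1,2,3,4,5,6} → only 9 remains.
(1,8) = 7: row 1 has {1,2,3,4,5,6,8,9}; col 8 has {1,2,3,4,5,6}; box has {1,2,3,4,5,6,9} → only 7 remains.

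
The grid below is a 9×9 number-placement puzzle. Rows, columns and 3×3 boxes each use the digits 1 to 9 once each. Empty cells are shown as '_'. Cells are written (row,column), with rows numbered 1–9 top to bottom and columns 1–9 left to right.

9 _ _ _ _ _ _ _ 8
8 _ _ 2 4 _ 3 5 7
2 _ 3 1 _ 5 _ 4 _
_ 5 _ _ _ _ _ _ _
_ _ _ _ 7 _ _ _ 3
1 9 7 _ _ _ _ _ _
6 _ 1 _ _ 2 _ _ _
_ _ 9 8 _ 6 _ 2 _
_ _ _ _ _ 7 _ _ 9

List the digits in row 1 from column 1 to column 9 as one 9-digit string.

945763218

(1,6) = 3: row 1 has {8,9}; col 6 has {2,5,6,7}; box has {1,2,4,5} → only 3 remains.
(2,3) = 6 (sole candidate).
(2,6) = 9 (sole candidate).
(3,2) = 7 (sole candidate).
(3,9) = 6 (sole candidate).
(5,1) = 4 (sole candidate).
(1,5) = 6: row 1 has {3,8,9}; col 5 has {4,7}; box has {1,2,3,4,5,9} → only 6 remains.
(1,8) = 1: row 1 has {3,6,8,9}; col 8 has {2,4,5}; box has {3,4,5,6,7,8} → only 1 remains.
(2,2) = 1 (sole candidate).
(3,5) = 8 (sole candidate).
(3,7) = 9 (sole candidate).
(4,1) = 3 (sole candidate).
(9,1) = 5 (sole candidate).
(1,2) = 4: row 1 has {1,3,6,8,9}; col 2 has {1,5,7,9}; box has {1,2,3,6,7,8,9} → only 4 remains.
(1,3) = 5: row 1 has {1,3,4,6,8,9}; col 3 has {1,3,6,7,9}; box has {1,2,3,4,6,7,8,9} → only 5 remains.
(1,4) = 7: row 1 has {1,3,4,5,6,8,9}; col 4 has {1,2,8}; box has {1,2,3,4,5,6,8,9} → only 7 remains.
(1,7) = 2: row 1 has {1,3,4,5,6,7,8,9}; col 7 has {3,9}; box has {1,3,4,5,6,7,8,9} → only 2 remains.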